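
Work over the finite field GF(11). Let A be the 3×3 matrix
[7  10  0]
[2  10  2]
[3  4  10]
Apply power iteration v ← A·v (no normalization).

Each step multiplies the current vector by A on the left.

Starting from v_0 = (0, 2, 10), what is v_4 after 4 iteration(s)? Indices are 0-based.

v_4 = (1, 4, 0)

v_0 = (0, 2, 10).
v_1 = A·v_0 = (9, 7, 9).
v_2 = A·v_1 = (1, 7, 2).
v_3 = A·v_2 = (0, 10, 7).
v_4 = A·v_3 = (1, 4, 0).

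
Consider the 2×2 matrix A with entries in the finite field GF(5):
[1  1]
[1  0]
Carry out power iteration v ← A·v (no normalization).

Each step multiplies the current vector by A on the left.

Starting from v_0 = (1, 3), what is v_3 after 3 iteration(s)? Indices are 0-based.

v_0 = (1, 3).
v_1 = A·v_0 = (4, 1).
v_2 = A·v_1 = (0, 4).
v_3 = A·v_2 = (4, 0).

v_3 = (4, 0)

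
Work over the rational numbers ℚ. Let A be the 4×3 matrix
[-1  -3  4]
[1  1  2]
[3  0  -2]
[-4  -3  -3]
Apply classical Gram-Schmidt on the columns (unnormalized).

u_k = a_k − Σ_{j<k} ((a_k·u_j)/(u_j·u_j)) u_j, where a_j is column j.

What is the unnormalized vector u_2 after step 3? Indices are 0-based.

u_2 = (847/257, 513/257, -790/257, -676/257)

Step 1: u_0 = a_0 = (-1, 1, 3, -4).
Step 2: u_1 = a_1 − (16/27)·u_0 = (-65/27, 11/27, -16/9, -17/27).
Step 3: u_2 = a_2 − (4/27)·u_0 − (-91/257)·u_1 = (847/257, 513/257, -790/257, -676/257).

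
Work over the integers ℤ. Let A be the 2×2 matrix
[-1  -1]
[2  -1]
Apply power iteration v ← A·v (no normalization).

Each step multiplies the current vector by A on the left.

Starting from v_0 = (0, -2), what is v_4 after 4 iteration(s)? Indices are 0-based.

v_4 = (8, 14)

v_0 = (0, -2).
v_1 = A·v_0 = (2, 2).
v_2 = A·v_1 = (-4, 2).
v_3 = A·v_2 = (2, -10).
v_4 = A·v_3 = (8, 14).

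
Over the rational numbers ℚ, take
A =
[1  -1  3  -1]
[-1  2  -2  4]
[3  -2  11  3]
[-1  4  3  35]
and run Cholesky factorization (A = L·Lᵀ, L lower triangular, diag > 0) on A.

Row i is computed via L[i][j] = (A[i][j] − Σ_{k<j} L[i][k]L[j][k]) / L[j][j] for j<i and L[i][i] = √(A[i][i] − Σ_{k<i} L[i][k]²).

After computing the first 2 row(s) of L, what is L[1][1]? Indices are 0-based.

Step 1: L[0][0] = √(1) = 1.
  L[1][0] = (-1) / L[0][0] = -1.
Step 2: L[1][1] = √(1) = 1.

L[1][1] = 1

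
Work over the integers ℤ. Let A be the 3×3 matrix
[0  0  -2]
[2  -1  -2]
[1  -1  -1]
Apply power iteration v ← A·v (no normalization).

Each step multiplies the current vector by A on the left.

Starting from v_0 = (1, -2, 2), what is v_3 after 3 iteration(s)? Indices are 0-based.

v_3 = (10, 16, 13)

v_0 = (1, -2, 2).
v_1 = A·v_0 = (-4, 0, 1).
v_2 = A·v_1 = (-2, -10, -5).
v_3 = A·v_2 = (10, 16, 13).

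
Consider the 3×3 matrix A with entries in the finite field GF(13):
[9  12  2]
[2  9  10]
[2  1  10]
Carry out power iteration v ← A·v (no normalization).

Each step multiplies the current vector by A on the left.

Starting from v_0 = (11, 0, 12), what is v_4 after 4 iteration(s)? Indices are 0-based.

v_0 = (11, 0, 12).
v_1 = A·v_0 = (6, 12, 12).
v_2 = A·v_1 = (1, 6, 1).
v_3 = A·v_2 = (5, 1, 5).
v_4 = A·v_3 = (2, 4, 9).

v_4 = (2, 4, 9)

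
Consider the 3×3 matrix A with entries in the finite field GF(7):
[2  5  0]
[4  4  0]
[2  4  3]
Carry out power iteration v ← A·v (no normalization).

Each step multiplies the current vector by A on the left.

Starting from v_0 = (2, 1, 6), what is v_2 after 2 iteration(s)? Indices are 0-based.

v_0 = (2, 1, 6).
v_1 = A·v_0 = (2, 5, 5).
v_2 = A·v_1 = (1, 0, 4).

v_2 = (1, 0, 4)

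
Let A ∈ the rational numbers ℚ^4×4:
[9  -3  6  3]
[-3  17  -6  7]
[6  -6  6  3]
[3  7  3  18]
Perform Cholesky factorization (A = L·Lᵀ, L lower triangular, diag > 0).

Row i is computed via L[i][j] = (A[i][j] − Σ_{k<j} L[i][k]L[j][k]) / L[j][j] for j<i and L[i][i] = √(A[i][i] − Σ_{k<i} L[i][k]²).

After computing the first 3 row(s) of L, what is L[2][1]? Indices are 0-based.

Step 1: L[0][0] = √(9) = 3.
  L[1][0] = (-3) / L[0][0] = -1.
Step 2: L[1][1] = √(16) = 4.
  L[2][0] = (6) / L[0][0] = 2.
  L[2][1] = (-4) / L[1][1] = -1.
Step 3: L[2][2] = √(1) = 1.

L[2][1] = -1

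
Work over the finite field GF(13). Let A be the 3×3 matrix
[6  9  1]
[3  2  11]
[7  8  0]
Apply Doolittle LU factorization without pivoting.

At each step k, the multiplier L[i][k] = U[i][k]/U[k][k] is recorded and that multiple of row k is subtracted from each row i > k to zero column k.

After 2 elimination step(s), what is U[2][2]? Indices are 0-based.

U[2][2] = 10

[col 0] pivot 6
  R1 -= 7*R0 → (0, 4, 4)  (L[1][0] := 7)
  R2 -= 12*R0 → (0, 4, 1)  (L[2][0] := 12)
[col 1] pivot 4
  R2 -= 1*R1 → (0, 0, 10)  (L[2][1] := 1)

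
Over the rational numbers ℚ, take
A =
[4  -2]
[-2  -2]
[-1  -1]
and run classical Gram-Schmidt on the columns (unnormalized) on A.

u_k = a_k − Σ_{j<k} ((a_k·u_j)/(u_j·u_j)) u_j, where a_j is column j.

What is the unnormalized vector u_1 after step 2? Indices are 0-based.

Step 1: u_0 = a_0 = (4, -2, -1).
Step 2: u_1 = a_1 − (-1/7)·u_0 = (-10/7, -16/7, -8/7).

u_1 = (-10/7, -16/7, -8/7)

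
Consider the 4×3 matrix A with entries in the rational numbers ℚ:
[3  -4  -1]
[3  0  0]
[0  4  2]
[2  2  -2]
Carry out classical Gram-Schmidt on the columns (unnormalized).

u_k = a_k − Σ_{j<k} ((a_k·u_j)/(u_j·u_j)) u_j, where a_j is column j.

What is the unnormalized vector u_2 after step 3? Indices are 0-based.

u_2 = (79/182, 141/182, 122/91, -165/91)

Step 1: u_0 = a_0 = (3, 3, 0, 2).
Step 2: u_1 = a_1 − (-4/11)·u_0 = (-32/11, 12/11, 4, 30/11).
Step 3: u_2 = a_2 − (-7/22)·u_0 − (15/91)·u_1 = (79/182, 141/182, 122/91, -165/91).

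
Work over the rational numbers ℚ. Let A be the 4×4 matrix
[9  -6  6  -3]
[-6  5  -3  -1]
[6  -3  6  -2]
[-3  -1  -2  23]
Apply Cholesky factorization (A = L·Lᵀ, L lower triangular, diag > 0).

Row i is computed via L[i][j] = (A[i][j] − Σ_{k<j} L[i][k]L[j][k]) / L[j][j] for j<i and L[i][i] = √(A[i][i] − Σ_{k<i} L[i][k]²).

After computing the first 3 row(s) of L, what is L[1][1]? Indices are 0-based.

Step 1: L[0][0] = √(9) = 3.
  L[1][0] = (-6) / L[0][0] = -2.
Step 2: L[1][1] = √(1) = 1.
  L[2][0] = (6) / L[0][0] = 2.
  L[2][1] = (1) / L[1][1] = 1.
Step 3: L[2][2] = √(1) = 1.

L[1][1] = 1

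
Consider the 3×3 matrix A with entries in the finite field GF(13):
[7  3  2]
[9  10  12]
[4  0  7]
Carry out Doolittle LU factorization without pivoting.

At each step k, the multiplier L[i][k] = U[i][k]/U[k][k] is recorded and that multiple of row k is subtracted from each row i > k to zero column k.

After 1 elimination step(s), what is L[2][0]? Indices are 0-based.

L[2][0] = 8

Step 1: pivot at (0,0) is 7.
  row1 ← row1 − (5)·row0  ⇒  L[1][0]=5, U row1=(0, 8, 2)
  row2 ← row2 − (8)·row0  ⇒  L[2][0]=8, U row2=(0, 2, 4)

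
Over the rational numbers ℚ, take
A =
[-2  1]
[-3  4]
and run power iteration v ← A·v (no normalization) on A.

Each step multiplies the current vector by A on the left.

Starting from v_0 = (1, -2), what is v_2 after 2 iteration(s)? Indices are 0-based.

v_2 = (-3, -32)

v_0 = (1, -2).
v_1 = A·v_0 = (-4, -11).
v_2 = A·v_1 = (-3, -32).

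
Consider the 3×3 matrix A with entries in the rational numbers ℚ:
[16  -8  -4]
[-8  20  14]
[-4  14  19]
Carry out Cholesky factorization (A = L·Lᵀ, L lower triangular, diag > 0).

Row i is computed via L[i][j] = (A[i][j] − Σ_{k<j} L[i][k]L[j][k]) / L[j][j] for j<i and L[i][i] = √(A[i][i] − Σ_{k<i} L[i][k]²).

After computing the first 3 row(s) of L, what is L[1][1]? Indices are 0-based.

Step 1: L[0][0] = √(16) = 4.
  L[1][0] = (-8) / L[0][0] = -2.
Step 2: L[1][1] = √(16) = 4.
  L[2][0] = (-4) / L[0][0] = -1.
  L[2][1] = (12) / L[1][1] = 3.
Step 3: L[2][2] = √(9) = 3.

L[1][1] = 4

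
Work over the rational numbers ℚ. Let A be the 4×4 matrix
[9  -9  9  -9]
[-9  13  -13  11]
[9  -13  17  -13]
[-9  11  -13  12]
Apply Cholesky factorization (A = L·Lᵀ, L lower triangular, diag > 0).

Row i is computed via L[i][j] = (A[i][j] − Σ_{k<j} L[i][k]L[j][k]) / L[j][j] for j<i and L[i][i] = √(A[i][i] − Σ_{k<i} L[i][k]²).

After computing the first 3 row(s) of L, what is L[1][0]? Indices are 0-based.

L[1][0] = -3

Step 1: L[0][0] = √(9) = 3.
  L[1][0] = (-9) / L[0][0] = -3.
Step 2: L[1][1] = √(4) = 2.
  L[2][0] = (9) / L[0][0] = 3.
  L[2][1] = (-4) / L[1][1] = -2.
Step 3: L[2][2] = √(4) = 2.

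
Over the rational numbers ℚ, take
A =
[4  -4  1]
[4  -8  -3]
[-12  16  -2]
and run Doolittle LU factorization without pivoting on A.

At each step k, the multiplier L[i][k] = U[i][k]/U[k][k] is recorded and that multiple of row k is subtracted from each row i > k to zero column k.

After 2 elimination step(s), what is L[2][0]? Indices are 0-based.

L[2][0] = -3

k=0: U[0][0]=4
  eliminate (1,0): mult=1, new row 1: (0, -4, -4); set L[1][0]=1
  eliminate (2,0): mult=-3, new row 2: (0, 4, 1); set L[2][0]=-3
k=1: U[1][1]=-4
  eliminate (2,1): mult=-1, new row 2: (0, 0, -3); set L[2][1]=-1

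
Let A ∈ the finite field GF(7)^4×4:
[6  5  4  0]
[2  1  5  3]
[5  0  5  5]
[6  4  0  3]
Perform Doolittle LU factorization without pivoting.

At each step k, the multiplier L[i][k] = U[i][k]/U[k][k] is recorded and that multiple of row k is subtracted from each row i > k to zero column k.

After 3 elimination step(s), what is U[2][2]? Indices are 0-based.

U[2][2] = 5

[col 0] pivot 6
  R1 -= 5*R0 → (0, 4, 6, 3)  (L[1][0] := 5)
  R2 -= 2*R0 → (0, 4, 4, 5)  (L[2][0] := 2)
  R3 -= 1*R0 → (0, 6, 3, 3)  (L[3][0] := 1)
[col 1] pivot 4
  R2 -= 1*R1 → (0, 0, 5, 2)  (L[2][1] := 1)
  R3 -= 5*R1 → (0, 0, 1, 2)  (L[3][1] := 5)
[col 2] pivot 5
  R3 -= 3*R2 → (0, 0, 0, 3)  (L[3][2] := 3)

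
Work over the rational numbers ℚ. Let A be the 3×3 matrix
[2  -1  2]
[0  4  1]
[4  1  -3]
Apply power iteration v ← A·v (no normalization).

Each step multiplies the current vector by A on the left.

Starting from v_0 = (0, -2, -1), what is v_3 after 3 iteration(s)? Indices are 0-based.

v_0 = (0, -2, -1).
v_1 = A·v_0 = (0, -9, 1).
v_2 = A·v_1 = (11, -35, -12).
v_3 = A·v_2 = (33, -152, 45).

v_3 = (33, -152, 45)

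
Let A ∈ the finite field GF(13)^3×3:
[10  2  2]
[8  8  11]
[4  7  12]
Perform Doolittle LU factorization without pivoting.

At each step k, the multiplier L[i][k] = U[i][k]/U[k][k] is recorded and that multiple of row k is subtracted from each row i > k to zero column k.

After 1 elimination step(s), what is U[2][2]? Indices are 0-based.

k=0: U[0][0]=10
  eliminate (1,0): mult=6, new row 1: (0, 9, 12); set L[1][0]=6
  eliminate (2,0): mult=3, new row 2: (0, 1, 6); set L[2][0]=3

U[2][2] = 6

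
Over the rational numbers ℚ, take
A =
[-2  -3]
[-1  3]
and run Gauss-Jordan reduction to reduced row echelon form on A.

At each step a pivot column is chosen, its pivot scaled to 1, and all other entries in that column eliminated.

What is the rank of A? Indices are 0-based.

rank = 2

step 1: normalize row 0 (÷-2) = (1, 3/2)
  row 1: subtract -1×row0 = (0, 9/2)
step 2: normalize row 1 (÷9/2) = (0, 1)
  row 0: subtract 3/2×row1 = (1, 0)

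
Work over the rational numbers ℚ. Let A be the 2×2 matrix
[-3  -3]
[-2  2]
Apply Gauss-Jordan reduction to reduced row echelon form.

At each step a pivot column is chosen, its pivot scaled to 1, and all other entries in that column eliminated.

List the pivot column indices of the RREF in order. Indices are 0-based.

[1] R0 /= -3  ⇒  (1, 1)
     R1 -= -2·R0  ⇒  (0, 4)
[2] R1 /= 4  ⇒  (0, 1)
     R0 -= 1·R1  ⇒  (1, 0)

pivot columns: 0, 1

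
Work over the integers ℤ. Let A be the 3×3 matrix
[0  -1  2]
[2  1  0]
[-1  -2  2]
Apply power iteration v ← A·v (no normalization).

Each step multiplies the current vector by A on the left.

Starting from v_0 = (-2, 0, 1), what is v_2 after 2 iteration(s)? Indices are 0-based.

v_2 = (12, 0, 14)

v_0 = (-2, 0, 1).
v_1 = A·v_0 = (2, -4, 4).
v_2 = A·v_1 = (12, 0, 14).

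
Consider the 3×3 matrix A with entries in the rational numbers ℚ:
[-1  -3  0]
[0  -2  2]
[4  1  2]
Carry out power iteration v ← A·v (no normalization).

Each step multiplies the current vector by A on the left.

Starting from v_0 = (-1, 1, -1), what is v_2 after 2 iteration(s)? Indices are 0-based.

v_0 = (-1, 1, -1).
v_1 = A·v_0 = (-2, -4, -5).
v_2 = A·v_1 = (14, -2, -22).

v_2 = (14, -2, -22)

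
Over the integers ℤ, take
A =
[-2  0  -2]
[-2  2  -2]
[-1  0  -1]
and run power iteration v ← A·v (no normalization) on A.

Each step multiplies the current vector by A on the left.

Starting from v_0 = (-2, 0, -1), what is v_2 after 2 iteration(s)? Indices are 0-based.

v_0 = (-2, 0, -1).
v_1 = A·v_0 = (6, 6, 3).
v_2 = A·v_1 = (-18, -6, -9).

v_2 = (-18, -6, -9)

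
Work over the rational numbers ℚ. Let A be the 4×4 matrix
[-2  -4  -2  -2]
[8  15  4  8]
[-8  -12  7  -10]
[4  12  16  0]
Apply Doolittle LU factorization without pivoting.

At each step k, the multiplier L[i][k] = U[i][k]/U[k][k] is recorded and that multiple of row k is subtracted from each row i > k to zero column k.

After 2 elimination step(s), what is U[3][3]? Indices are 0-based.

k=0: U[0][0]=-2
  eliminate (1,0): mult=-4, new row 1: (0, -1, -4, 0); set L[1][0]=-4
  eliminate (2,0): mult=4, new row 2: (0, 4, 15, -2); set L[2][0]=4
  eliminate (3,0): mult=-2, new row 3: (0, 4, 12, -4); set L[3][0]=-2
k=1: U[1][1]=-1
  eliminate (2,1): mult=-4, new row 2: (0, 0, -1, -2); set L[2][1]=-4
  eliminate (3,1): mult=-4, new row 3: (0, 0, -4, -4); set L[3][1]=-4

U[3][3] = -4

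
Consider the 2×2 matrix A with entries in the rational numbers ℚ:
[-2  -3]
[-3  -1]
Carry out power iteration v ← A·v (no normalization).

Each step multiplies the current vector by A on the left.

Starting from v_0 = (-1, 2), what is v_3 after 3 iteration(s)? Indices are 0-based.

v_3 = (-43, -26)

v_0 = (-1, 2).
v_1 = A·v_0 = (-4, 1).
v_2 = A·v_1 = (5, 11).
v_3 = A·v_2 = (-43, -26).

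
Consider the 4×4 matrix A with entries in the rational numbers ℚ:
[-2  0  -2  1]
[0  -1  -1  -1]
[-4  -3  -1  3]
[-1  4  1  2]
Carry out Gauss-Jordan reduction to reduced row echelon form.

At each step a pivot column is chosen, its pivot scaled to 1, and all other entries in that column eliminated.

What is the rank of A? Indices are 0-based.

step 1: normalize row 0 (÷-2) = (1, 0, 1, -1/2)
  row 2: subtract -4×row0 = (0, -3, 3, 1)
  row 3: subtract -1×row0 = (0, 4, 2, 3/2)
step 2: normalize row 1 (÷-1) = (0, 1, 1, 1)
  row 2: subtract -3×row1 = (0, 0, 6, 4)
  row 3: subtract 4×row1 = (0, 0, -2, -5/2)
step 3: normalize row 2 (÷6) = (0, 0, 1, 2/3)
  row 0: subtract 1×row2 = (1, 0, 0, -7/6)
  row 1: subtract 1×row2 = (0, 1, 0, 1/3)
  row 3: subtract -2×row2 = (0, 0, 0, -7/6)
step 4: normalize row 3 (÷-7/6) = (0, 0, 0, 1)
  row 0: subtract -7/6×row3 = (1, 0, 0, 0)
  row 1: subtract 1/3×row3 = (0, 1, 0, 0)
  row 2: subtract 2/3×row3 = (0, 0, 1, 0)

rank = 4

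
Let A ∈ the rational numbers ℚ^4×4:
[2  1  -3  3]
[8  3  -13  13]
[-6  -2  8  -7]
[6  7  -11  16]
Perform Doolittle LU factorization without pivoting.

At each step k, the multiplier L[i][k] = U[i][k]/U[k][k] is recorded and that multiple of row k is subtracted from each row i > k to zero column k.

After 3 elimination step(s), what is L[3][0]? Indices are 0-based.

L[3][0] = 3

Step 1: pivot at (0,0) is 2.
  row1 ← row1 − (4)·row0  ⇒  L[1][0]=4, U row1=(0, -1, -1, 1)
  row2 ← row2 − (-3)·row0  ⇒  L[2][0]=-3, U row2=(0, 1, -1, 2)
  row3 ← row3 − (3)·row0  ⇒  L[3][0]=3, U row3=(0, 4, -2, 7)
Step 2: pivot at (1,1) is -1.
  row2 ← row2 − (-1)·row1  ⇒  L[2][1]=-1, U row2=(0, 0, -2, 3)
  row3 ← row3 − (-4)·row1  ⇒  L[3][1]=-4, U row3=(0, 0, -6, 11)
Step 3: pivot at (2,2) is -2.
  row3 ← row3 − (3)·row2  ⇒  L[3][2]=3, U row3=(0, 0, 0, 2)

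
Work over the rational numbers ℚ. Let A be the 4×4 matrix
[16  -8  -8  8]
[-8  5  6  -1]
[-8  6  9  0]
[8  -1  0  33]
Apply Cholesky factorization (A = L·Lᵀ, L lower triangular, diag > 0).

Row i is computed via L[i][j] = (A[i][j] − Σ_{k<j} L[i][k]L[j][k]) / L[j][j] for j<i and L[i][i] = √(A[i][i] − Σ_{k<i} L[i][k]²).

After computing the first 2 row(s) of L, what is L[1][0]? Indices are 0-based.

L[1][0] = -2

Step 1: L[0][0] = √(16) = 4.
  L[1][0] = (-8) / L[0][0] = -2.
Step 2: L[1][1] = √(1) = 1.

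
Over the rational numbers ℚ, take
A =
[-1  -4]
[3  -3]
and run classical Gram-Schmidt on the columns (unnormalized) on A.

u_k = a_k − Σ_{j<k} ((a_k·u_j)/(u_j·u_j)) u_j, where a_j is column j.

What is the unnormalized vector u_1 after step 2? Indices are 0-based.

Step 1: u_0 = a_0 = (-1, 3).
Step 2: u_1 = a_1 − (-1/2)·u_0 = (-9/2, -3/2).

u_1 = (-9/2, -3/2)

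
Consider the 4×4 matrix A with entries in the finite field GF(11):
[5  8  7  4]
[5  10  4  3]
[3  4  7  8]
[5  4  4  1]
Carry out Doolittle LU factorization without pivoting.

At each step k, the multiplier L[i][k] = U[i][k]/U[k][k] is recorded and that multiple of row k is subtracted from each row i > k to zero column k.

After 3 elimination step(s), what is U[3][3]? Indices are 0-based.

k=0: U[0][0]=5
  eliminate (1,0): mult=1, new row 1: (0, 2, 8, 10); set L[1][0]=1
  eliminate (2,0): mult=5, new row 2: (0, 8, 5, 10); set L[2][0]=5
  eliminate (3,0): mult=1, new row 3: (0, 7, 8, 8); set L[3][0]=1
k=1: U[1][1]=2
  eliminate (2,1): mult=4, new row 2: (0, 0, 6, 3); set L[2][1]=4
  eliminate (3,1): mult=9, new row 3: (0, 0, 2, 6); set L[3][1]=9
k=2: U[2][2]=6
  eliminate (3,2): mult=4, new row 3: (0, 0, 0, 5); set L[3][2]=4

U[3][3] = 5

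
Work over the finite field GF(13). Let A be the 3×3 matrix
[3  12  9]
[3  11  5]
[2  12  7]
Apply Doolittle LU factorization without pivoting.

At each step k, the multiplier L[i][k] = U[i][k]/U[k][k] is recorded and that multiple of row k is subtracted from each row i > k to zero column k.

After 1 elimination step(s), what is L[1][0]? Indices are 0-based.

[col 0] pivot 3
  R1 -= 1*R0 → (0, 12, 9)  (L[1][0] := 1)
  R2 -= 5*R0 → (0, 4, 1)  (L[2][0] := 5)

L[1][0] = 1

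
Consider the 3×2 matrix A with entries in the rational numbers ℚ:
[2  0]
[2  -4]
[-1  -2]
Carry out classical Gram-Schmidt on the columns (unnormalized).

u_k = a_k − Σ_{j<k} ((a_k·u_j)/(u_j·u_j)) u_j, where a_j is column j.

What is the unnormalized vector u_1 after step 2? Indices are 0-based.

Step 1: u_0 = a_0 = (2, 2, -1).
Step 2: u_1 = a_1 − (-2/3)·u_0 = (4/3, -8/3, -8/3).

u_1 = (4/3, -8/3, -8/3)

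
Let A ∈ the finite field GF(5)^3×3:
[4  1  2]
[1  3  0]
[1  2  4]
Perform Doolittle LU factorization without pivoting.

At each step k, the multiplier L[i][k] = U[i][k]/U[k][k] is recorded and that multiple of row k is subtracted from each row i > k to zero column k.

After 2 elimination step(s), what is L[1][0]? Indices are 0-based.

k=0: U[0][0]=4
  eliminate (1,0): mult=4, new row 1: (0, 4, 2); set L[1][0]=4
  eliminate (2,0): mult=4, new row 2: (0, 3, 1); set L[2][0]=4
k=1: U[1][1]=4
  eliminate (2,1): mult=2, new row 2: (0, 0, 2); set L[2][1]=2

L[1][0] = 4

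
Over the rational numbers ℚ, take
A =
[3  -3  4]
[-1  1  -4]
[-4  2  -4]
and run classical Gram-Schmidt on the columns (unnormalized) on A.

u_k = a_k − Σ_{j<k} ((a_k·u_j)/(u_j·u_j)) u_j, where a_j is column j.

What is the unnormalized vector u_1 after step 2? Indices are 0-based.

u_1 = (-12/13, 4/13, -10/13)

Step 1: u_0 = a_0 = (3, -1, -4).
Step 2: u_1 = a_1 − (-9/13)·u_0 = (-12/13, 4/13, -10/13).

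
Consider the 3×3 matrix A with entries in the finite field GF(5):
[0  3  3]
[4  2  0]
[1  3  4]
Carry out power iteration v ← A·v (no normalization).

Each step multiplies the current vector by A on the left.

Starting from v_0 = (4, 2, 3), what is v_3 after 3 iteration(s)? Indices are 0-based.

v_3 = (4, 4, 3)

v_0 = (4, 2, 3).
v_1 = A·v_0 = (0, 0, 2).
v_2 = A·v_1 = (1, 0, 3).
v_3 = A·v_2 = (4, 4, 3).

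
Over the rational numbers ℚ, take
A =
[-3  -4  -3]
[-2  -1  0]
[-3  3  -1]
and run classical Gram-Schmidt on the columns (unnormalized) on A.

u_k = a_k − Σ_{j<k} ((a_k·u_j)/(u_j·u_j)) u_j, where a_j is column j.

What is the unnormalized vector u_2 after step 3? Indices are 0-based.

Step 1: u_0 = a_0 = (-3, -2, -3).
Step 2: u_1 = a_1 − (5/22)·u_0 = (-73/22, -6/11, 81/22).
Step 3: u_2 = a_2 − (6/11)·u_0 − (138/547)·u_1 = (-288/547, 672/547, -160/547).

u_2 = (-288/547, 672/547, -160/547)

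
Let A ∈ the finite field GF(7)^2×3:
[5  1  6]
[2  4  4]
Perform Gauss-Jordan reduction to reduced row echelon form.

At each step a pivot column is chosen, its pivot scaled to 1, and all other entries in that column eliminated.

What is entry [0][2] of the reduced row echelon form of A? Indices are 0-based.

M[0][2] = 5

pivot(0,0)=5: scale R0 → (1, 3, 4)
  clear (1,0): R1 −= (2)R0 → (0, 5, 3)
pivot(1,1)=5: scale R1 → (0, 1, 2)
  clear (0,1): R0 −= (3)R1 → (1, 0, 5)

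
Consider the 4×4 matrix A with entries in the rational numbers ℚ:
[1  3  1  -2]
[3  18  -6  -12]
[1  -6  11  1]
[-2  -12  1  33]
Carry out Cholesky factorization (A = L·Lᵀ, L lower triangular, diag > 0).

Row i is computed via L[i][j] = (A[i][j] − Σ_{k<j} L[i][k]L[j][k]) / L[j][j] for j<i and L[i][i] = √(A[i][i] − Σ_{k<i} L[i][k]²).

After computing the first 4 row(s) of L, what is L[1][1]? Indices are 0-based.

L[1][1] = 3

Step 1: L[0][0] = √(1) = 1.
  L[1][0] = (3) / L[0][0] = 3.
Step 2: L[1][1] = √(9) = 3.
  L[2][0] = (1) / L[0][0] = 1.
  L[2][1] = (-9) / L[1][1] = -3.
Step 3: L[2][2] = √(1) = 1.
  L[3][0] = (-2) / L[0][0] = -2.
  L[3][1] = (-6) / L[1][1] = -2.
  L[3][2] = (-3) / L[2][2] = -3.
Step 4: L[3][3] = √(16) = 4.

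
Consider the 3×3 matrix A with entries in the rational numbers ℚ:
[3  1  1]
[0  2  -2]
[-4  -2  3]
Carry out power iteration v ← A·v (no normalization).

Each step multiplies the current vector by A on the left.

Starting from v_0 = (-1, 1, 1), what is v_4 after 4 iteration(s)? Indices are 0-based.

v_0 = (-1, 1, 1).
v_1 = A·v_0 = (-1, 0, 5).
v_2 = A·v_1 = (2, -10, 19).
v_3 = A·v_2 = (15, -58, 69).
v_4 = A·v_3 = (56, -254, 263).

v_4 = (56, -254, 263)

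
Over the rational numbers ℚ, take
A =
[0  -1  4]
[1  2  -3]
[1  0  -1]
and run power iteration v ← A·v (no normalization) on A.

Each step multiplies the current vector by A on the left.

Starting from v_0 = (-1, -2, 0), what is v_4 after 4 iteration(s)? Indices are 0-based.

v_0 = (-1, -2, 0).
v_1 = A·v_0 = (2, -5, -1).
v_2 = A·v_1 = (1, -5, 3).
v_3 = A·v_2 = (17, -18, -2).
v_4 = A·v_3 = (10, -13, 19).

v_4 = (10, -13, 19)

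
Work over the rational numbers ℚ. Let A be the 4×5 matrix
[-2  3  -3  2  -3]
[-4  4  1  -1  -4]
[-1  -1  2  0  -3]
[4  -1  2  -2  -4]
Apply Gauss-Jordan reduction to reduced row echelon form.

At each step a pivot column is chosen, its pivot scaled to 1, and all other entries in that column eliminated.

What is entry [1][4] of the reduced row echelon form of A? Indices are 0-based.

M[1][4] = -24/7

pivot(0,0)=-2: scale R0 → (1, -3/2, 3/2, -1, 3/2)
  clear (1,0): R1 −= (-4)R0 → (0, -2, 7, -5, 2)
  clear (2,0): R2 −= (-1)R0 → (0, -5/2, 7/2, -1, -3/2)
  clear (3,0): R3 −= (4)R0 → (0, 5, -4, 2, -10)
pivot(1,1)=-2: scale R1 → (0, 1, -7/2, 5/2, -1)
  clear (0,1): R0 −= (-3/2)R1 → (1, 0, -15/4, 11/4, 0)
  clear (2,1): R2 −= (-5/2)R1 → (0, 0, -21/4, 21/4, -4)
  clear (3,1): R3 −= (5)R1 → (0, 0, 27/2, -21/2, -5)
pivot(2,2)=-21/4: scale R2 → (0, 0, 1, -1, 16/21)
  clear (0,2): R0 −= (-15/4)R2 → (1, 0, 0, -1, 20/7)
  clear (1,2): R1 −= (-7/2)R2 → (0, 1, 0, -1, 5/3)
  clear (3,2): R3 −= (27/2)R2 → (0, 0, 0, 3, -107/7)
pivot(3,3)=3: scale R3 → (0, 0, 0, 1, -107/21)
  clear (0,3): R0 −= (-1)R3 → (1, 0, 0, 0, -47/21)
  clear (1,3): R1 −= (-1)R3 → (0, 1, 0, 0, -24/7)
  clear (2,3): R2 −= (-1)R3 → (0, 0, 1, 0, -13/3)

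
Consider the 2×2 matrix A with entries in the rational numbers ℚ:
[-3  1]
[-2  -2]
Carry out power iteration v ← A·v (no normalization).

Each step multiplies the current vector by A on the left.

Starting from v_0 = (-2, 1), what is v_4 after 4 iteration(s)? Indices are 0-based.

v_4 = (-43, -226)

v_0 = (-2, 1).
v_1 = A·v_0 = (7, 2).
v_2 = A·v_1 = (-19, -18).
v_3 = A·v_2 = (39, 74).
v_4 = A·v_3 = (-43, -226).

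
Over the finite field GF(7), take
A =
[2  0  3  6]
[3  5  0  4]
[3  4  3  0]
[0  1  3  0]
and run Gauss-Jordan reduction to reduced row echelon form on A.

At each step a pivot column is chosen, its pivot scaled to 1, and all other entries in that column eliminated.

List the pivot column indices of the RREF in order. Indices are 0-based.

pivot columns: 0, 1, 2, 3

[1] R0 /= 2  ⇒  (1, 0, 5, 3)
     R1 -= 3·R0  ⇒  (0, 5, 6, 2)
     R2 -= 3·R0  ⇒  (0, 4, 2, 5)
[2] R1 /= 5  ⇒  (0, 1, 4, 6)
     R2 -= 4·R1  ⇒  (0, 0, 0, 2)
     R3 -= 1·R1  ⇒  (0, 0, 6, 1)
[3] R2 <-> R3
[3] R2 /= 6  ⇒  (0, 0, 1, 6)
     R0 -= 5·R2  ⇒  (1, 0, 0, 1)
     R1 -= 4·R2  ⇒  (0, 1, 0, 3)
[4] R3 /= 2  ⇒  (0, 0, 0, 1)
     R0 -= 1·R3  ⇒  (1, 0, 0, 0)
     R1 -= 3·R3  ⇒  (0, 1, 0, 0)
     R2 -= 6·R3  ⇒  (0, 0, 1, 0)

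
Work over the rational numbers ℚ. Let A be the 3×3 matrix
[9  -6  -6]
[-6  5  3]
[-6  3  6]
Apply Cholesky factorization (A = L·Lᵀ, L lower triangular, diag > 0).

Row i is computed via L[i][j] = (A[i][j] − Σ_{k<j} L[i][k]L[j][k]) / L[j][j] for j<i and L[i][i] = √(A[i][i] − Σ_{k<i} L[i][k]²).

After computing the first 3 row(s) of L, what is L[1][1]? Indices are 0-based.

L[1][1] = 1

Step 1: L[0][0] = √(9) = 3.
  L[1][0] = (-6) / L[0][0] = -2.
Step 2: L[1][1] = √(1) = 1.
  L[2][0] = (-6) / L[0][0] = -2.
  L[2][1] = (-1) / L[1][1] = -1.
Step 3: L[2][2] = √(1) = 1.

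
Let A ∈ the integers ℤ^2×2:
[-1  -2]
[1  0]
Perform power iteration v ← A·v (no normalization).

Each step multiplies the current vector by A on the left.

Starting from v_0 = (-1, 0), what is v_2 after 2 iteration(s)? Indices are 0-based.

v_2 = (1, 1)

v_0 = (-1, 0).
v_1 = A·v_0 = (1, -1).
v_2 = A·v_1 = (1, 1).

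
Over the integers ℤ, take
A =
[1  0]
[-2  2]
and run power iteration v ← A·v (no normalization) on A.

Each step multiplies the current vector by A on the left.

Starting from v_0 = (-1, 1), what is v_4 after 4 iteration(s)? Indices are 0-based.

v_0 = (-1, 1).
v_1 = A·v_0 = (-1, 4).
v_2 = A·v_1 = (-1, 10).
v_3 = A·v_2 = (-1, 22).
v_4 = A·v_3 = (-1, 46).

v_4 = (-1, 46)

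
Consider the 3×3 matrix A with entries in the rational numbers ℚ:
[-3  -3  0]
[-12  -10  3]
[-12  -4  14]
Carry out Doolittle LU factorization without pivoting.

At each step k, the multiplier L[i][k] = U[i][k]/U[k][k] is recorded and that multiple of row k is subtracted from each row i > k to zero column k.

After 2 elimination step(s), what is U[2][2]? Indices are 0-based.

Step 1: pivot at (0,0) is -3.
  row1 ← row1 − (4)·row0  ⇒  L[1][0]=4, U row1=(0, 2, 3)
  row2 ← row2 − (4)·row0  ⇒  L[2][0]=4, U row2=(0, 8, 14)
Step 2: pivot at (1,1) is 2.
  row2 ← row2 − (4)·row1  ⇒  L[2][1]=4, U row2=(0, 0, 2)

U[2][2] = 2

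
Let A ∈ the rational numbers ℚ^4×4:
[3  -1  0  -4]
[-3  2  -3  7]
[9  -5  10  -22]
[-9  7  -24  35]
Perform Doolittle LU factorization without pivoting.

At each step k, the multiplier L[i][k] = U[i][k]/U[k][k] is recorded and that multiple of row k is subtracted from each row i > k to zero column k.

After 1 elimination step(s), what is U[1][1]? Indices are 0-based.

[col 0] pivot 3
  R1 -= -1*R0 → (0, 1, -3, 3)  (L[1][0] := -1)
  R2 -= 3*R0 → (0, -2, 10, -10)  (L[2][0] := 3)
  R3 -= -3*R0 → (0, 4, -24, 23)  (L[3][0] := -3)

U[1][1] = 1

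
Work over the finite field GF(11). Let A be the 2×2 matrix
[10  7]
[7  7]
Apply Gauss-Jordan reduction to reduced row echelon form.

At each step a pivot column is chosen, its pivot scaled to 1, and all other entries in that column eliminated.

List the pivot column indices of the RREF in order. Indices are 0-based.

pivot columns: 0, 1

pivot(0,0)=10: scale R0 → (1, 4)
  clear (1,0): R1 −= (7)R0 → (0, 1)
pivot(1,1)=1: scale R1 → (0, 1)
  clear (0,1): R0 −= (4)R1 → (1, 0)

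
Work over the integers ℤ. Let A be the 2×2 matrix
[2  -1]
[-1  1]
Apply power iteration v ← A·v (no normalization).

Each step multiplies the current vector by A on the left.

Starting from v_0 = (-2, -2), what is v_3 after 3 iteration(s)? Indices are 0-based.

v_3 = (-10, 6)

v_0 = (-2, -2).
v_1 = A·v_0 = (-2, 0).
v_2 = A·v_1 = (-4, 2).
v_3 = A·v_2 = (-10, 6).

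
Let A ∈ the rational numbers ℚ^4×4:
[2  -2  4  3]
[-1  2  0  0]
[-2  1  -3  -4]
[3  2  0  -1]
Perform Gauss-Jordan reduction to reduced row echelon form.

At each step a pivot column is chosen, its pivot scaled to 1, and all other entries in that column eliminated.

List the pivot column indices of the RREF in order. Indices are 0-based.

pivot columns: 0, 1, 2, 3

step 1: normalize row 0 (÷2) = (1, -1, 2, 3/2)
  row 1: subtract -1×row0 = (0, 1, 2, 3/2)
  row 2: subtract -2×row0 = (0, -1, 1, -1)
  row 3: subtract 3×row0 = (0, 5, -6, -11/2)
step 2: normalize row 1 (÷1) = (0, 1, 2, 3/2)
  row 0: subtract -1×row1 = (1, 0, 4, 3)
  row 2: subtract -1×row1 = (0, 0, 3, 1/2)
  row 3: subtract 5×row1 = (0, 0, -16, -13)
step 3: normalize row 2 (÷3) = (0, 0, 1, 1/6)
  row 0: subtract 4×row2 = (1, 0, 0, 7/3)
  row 1: subtract 2×row2 = (0, 1, 0, 7/6)
  row 3: subtract -16×row2 = (0, 0, 0, -31/3)
step 4: normalize row 3 (÷-31/3) = (0, 0, 0, 1)
  row 0: subtract 7/3×row3 = (1, 0, 0, 0)
  row 1: subtract 7/6×row3 = (0, 1, 0, 0)
  row 2: subtract 1/6×row3 = (0, 0, 1, 0)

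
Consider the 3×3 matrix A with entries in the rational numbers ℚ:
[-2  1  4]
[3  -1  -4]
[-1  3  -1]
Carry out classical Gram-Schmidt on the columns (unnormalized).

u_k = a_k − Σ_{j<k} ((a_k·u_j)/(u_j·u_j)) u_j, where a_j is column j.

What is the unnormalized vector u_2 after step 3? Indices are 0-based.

Step 1: u_0 = a_0 = (-2, 3, -1).
Step 2: u_1 = a_1 − (-4/7)·u_0 = (-1/7, 5/7, 17/7).
Step 3: u_2 = a_2 − (-19/14)·u_0 − (-41/45)·u_1 = (52/45, 13/18, -13/90).

u_2 = (52/45, 13/18, -13/90)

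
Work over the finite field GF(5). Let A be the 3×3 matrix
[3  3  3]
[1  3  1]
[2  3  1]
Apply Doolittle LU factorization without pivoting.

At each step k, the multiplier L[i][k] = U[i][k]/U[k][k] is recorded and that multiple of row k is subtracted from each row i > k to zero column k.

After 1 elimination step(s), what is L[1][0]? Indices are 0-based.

L[1][0] = 2

k=0: U[0][0]=3
  eliminate (1,0): mult=2, new row 1: (0, 2, 0); set L[1][0]=2
  eliminate (2,0): mult=4, new row 2: (0, 1, 4); set L[2][0]=4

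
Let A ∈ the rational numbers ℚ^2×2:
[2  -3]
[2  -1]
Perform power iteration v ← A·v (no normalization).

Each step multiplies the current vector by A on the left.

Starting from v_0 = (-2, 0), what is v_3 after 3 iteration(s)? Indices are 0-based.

v_0 = (-2, 0).
v_1 = A·v_0 = (-4, -4).
v_2 = A·v_1 = (4, -4).
v_3 = A·v_2 = (20, 12).

v_3 = (20, 12)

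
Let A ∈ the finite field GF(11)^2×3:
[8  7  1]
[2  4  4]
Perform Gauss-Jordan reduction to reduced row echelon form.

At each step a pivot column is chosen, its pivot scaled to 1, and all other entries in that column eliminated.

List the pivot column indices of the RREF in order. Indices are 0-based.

step 1: normalize row 0 (÷8) = (1, 5, 7)
  row 1: subtract 2×row0 = (0, 5, 1)
step 2: normalize row 1 (÷5) = (0, 1, 9)
  row 0: subtract 5×row1 = (1, 0, 6)

pivot columns: 0, 1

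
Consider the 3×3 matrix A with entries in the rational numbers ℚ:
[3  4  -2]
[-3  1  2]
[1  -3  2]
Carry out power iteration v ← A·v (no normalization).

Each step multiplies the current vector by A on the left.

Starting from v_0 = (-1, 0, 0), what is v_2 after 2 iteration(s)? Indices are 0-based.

v_0 = (-1, 0, 0).
v_1 = A·v_0 = (-3, 3, -1).
v_2 = A·v_1 = (5, 10, -14).

v_2 = (5, 10, -14)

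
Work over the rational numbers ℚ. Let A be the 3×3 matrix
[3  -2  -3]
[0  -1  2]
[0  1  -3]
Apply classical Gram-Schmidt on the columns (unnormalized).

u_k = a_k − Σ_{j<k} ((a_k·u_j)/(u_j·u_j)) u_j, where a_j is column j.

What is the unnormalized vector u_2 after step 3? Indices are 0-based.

Step 1: u_0 = a_0 = (3, 0, 0).
Step 2: u_1 = a_1 − (-2/3)·u_0 = (0, -1, 1).
Step 3: u_2 = a_2 − (-1)·u_0 − (-5/2)·u_1 = (0, -1/2, -1/2).

u_2 = (0, -1/2, -1/2)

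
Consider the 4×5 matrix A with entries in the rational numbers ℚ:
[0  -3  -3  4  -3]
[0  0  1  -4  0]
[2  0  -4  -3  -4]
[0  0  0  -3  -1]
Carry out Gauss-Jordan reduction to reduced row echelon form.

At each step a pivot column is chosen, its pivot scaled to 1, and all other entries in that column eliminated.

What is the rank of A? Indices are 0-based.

rank = 4

step 1: exchange rows 0,2
step 1: normalize row 0 (÷2) = (1, 0, -2, -3/2, -2)
step 2: exchange rows 1,2
step 2: normalize row 1 (÷-3) = (0, 1, 1, -4/3, 1)
step 3: normalize row 2 (÷1) = (0, 0, 1, -4, 0)
  row 0: subtract -2×row2 = (1, 0, 0, -19/2, -2)
  row 1: subtract 1×row2 = (0, 1, 0, 8/3, 1)
step 4: normalize row 3 (÷-3) = (0, 0, 0, 1, 1/3)
  row 0: subtract -19/2×row3 = (1, 0, 0, 0, 7/6)
  row 1: subtract 8/3×row3 = (0, 1, 0, 0, 1/9)
  row 2: subtract -4×row3 = (0, 0, 1, 0, 4/3)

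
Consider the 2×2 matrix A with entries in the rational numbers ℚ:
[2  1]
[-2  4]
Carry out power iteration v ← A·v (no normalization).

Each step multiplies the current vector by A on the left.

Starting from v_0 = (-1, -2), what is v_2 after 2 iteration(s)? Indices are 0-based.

v_2 = (-14, -16)

v_0 = (-1, -2).
v_1 = A·v_0 = (-4, -6).
v_2 = A·v_1 = (-14, -16).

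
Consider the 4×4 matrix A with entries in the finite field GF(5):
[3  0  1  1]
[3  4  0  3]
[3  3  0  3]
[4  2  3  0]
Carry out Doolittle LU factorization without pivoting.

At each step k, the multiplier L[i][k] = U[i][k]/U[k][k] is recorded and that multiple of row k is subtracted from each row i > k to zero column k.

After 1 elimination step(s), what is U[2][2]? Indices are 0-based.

U[2][2] = 4

k=0: U[0][0]=3
  eliminate (1,0): mult=1, new row 1: (0, 4, 4, 2); set L[1][0]=1
  eliminate (2,0): mult=1, new row 2: (0, 3, 4, 2); set L[2][0]=1
  eliminate (3,0): mult=3, new row 3: (0, 2, 0, 2); set L[3][0]=3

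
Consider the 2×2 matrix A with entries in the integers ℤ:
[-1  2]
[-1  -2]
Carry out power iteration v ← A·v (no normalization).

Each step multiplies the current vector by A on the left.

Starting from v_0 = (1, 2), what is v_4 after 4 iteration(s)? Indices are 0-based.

v_0 = (1, 2).
v_1 = A·v_0 = (3, -5).
v_2 = A·v_1 = (-13, 7).
v_3 = A·v_2 = (27, -1).
v_4 = A·v_3 = (-29, -25).

v_4 = (-29, -25)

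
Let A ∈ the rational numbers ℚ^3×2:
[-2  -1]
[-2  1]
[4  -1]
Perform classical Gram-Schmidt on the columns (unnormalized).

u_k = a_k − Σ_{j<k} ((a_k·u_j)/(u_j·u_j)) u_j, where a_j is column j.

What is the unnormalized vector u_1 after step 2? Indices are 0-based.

Step 1: u_0 = a_0 = (-2, -2, 4).
Step 2: u_1 = a_1 − (-1/6)·u_0 = (-4/3, 2/3, -1/3).

u_1 = (-4/3, 2/3, -1/3)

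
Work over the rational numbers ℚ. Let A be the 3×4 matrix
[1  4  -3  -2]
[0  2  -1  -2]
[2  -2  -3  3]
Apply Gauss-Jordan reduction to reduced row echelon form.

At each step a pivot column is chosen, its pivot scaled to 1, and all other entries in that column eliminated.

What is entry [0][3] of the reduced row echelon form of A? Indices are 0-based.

M[0][3] = 7/2

step 1: normalize row 0 (÷1) = (1, 4, -3, -2)
  row 2: subtract 2×row0 = (0, -10, 3, 7)
step 2: normalize row 1 (÷2) = (0, 1, -1/2, -1)
  row 0: subtract 4×row1 = (1, 0, -1, 2)
  row 2: subtract -10×row1 = (0, 0, -2, -3)
step 3: normalize row 2 (÷-2) = (0, 0, 1, 3/2)
  row 0: subtract -1×row2 = (1, 0, 0, 7/2)
  row 1: subtract -1/2×row2 = (0, 1, 0, -1/4)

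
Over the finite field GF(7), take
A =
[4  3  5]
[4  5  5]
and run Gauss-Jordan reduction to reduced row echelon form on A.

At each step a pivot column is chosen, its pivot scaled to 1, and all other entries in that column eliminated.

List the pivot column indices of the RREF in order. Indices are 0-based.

[1] R0 /= 4  ⇒  (1, 6, 3)
     R1 -= 4·R0  ⇒  (0, 2, 0)
[2] R1 /= 2  ⇒  (0, 1, 0)
     R0 -= 6·R1  ⇒  (1, 0, 3)

pivot columns: 0, 1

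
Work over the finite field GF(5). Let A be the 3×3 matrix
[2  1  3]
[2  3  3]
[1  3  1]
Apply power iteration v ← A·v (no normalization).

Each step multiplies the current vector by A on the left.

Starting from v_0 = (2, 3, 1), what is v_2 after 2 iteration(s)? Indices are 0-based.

v_0 = (2, 3, 1).
v_1 = A·v_0 = (0, 1, 2).
v_2 = A·v_1 = (2, 4, 0).

v_2 = (2, 4, 0)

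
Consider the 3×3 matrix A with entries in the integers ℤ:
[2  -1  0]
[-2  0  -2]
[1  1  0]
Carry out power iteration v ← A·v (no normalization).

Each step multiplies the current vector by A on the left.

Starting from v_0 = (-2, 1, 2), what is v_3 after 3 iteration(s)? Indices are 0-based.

v_0 = (-2, 1, 2).
v_1 = A·v_0 = (-5, 0, -1).
v_2 = A·v_1 = (-10, 12, -5).
v_3 = A·v_2 = (-32, 30, 2).

v_3 = (-32, 30, 2)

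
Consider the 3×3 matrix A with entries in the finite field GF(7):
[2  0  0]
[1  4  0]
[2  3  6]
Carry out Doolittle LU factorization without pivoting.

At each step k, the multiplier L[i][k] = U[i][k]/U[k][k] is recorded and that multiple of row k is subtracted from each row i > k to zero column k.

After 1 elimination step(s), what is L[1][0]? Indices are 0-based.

Step 1: pivot at (0,0) is 2.
  row1 ← row1 − (4)·row0  ⇒  L[1][0]=4, U row1=(0, 4, 0)
  row2 ← row2 − (1)·row0  ⇒  L[2][0]=1, U row2=(0, 3, 6)

L[1][0] = 4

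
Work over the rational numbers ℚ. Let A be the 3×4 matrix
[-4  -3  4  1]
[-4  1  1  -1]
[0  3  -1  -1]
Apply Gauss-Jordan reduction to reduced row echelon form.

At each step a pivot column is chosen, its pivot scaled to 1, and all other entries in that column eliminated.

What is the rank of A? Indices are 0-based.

step 1: normalize row 0 (÷-4) = (1, 3/4, -1, -1/4)
  row 1: subtract -4×row0 = (0, 4, -3, -2)
step 2: normalize row 1 (÷4) = (0, 1, -3/4, -1/2)
  row 0: subtract 3/4×row1 = (1, 0, -7/16, 1/8)
  row 2: subtract 3×row1 = (0, 0, 5/4, 1/2)
step 3: normalize row 2 (÷5/4) = (0, 0, 1, 2/5)
  row 0: subtract -7/16×row2 = (1, 0, 0, 3/10)
  row 1: subtract -3/4×row2 = (0, 1, 0, -1/5)

rank = 3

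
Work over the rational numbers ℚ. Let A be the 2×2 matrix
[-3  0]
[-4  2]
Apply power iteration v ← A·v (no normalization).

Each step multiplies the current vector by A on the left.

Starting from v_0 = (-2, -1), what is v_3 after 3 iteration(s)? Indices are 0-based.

v_3 = (54, 48)

v_0 = (-2, -1).
v_1 = A·v_0 = (6, 6).
v_2 = A·v_1 = (-18, -12).
v_3 = A·v_2 = (54, 48).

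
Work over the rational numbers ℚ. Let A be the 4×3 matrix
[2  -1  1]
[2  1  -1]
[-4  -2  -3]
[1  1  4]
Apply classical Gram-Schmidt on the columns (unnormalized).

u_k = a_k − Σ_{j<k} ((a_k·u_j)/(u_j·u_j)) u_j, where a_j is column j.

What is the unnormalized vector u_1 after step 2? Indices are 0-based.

Step 1: u_0 = a_0 = (2, 2, -4, 1).
Step 2: u_1 = a_1 − (9/25)·u_0 = (-43/25, 7/25, -14/25, 16/25).

u_1 = (-43/25, 7/25, -14/25, 16/25)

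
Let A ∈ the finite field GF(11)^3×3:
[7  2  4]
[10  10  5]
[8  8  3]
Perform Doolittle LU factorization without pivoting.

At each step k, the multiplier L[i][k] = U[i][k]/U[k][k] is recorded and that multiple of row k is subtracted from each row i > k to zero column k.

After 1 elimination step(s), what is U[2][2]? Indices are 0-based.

k=0: U[0][0]=7
  eliminate (1,0): mult=3, new row 1: (0, 4, 4); set L[1][0]=3
  eliminate (2,0): mult=9, new row 2: (0, 1, 0); set L[2][0]=9

U[2][2] = 0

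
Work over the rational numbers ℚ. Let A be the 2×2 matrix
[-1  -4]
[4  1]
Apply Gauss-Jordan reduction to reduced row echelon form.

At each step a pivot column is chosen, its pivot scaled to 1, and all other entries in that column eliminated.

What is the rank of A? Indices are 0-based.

pivot(0,0)=-1: scale R0 → (1, 4)
  clear (1,0): R1 −= (4)R0 → (0, -15)
pivot(1,1)=-15: scale R1 → (0, 1)
  clear (0,1): R0 −= (4)R1 → (1, 0)

rank = 2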